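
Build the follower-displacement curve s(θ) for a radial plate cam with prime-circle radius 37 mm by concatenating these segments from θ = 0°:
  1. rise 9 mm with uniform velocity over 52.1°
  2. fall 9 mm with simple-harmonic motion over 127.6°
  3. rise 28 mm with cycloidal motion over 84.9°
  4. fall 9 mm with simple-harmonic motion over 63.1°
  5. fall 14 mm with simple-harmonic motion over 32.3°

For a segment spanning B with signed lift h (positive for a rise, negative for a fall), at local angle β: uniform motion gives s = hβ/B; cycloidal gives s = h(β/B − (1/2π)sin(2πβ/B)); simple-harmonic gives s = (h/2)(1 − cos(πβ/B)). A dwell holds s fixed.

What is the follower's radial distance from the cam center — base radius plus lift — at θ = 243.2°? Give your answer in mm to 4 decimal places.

seg 1 [0°–52.1°] uniform, h=9: full span → s += 9 → s = 9.0000
seg 2 [52.1°–179.7°] simple-harmonic, h=-9: full span → s += -9 → s = 0.0000
seg 3 [179.7°–264.6°] cycloidal, h=28: θ=243.2° here. β=63.5, B=84.9. 28·(0.7479 − sin(2π·0.7479)/(2π)) = 25.3982 → s = 25.3982
radial distance = base radius + s = 37 + 25.3982 = 62.3982

62.3982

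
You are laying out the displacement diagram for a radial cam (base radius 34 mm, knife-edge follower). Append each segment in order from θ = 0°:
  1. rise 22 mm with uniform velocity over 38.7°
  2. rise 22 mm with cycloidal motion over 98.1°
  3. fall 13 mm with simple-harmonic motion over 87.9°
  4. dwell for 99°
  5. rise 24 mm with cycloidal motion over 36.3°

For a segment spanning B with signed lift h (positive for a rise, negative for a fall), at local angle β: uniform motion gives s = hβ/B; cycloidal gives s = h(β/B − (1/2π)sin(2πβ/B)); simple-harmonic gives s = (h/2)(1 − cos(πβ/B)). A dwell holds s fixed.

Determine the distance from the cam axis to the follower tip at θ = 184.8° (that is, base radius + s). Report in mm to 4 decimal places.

seg 1 [0°–38.7°] uniform, h=22: full span → s += 22 → s = 22.0000
seg 2 [38.7°–136.8°] cycloidal, h=22: full span → s += 22 → s = 44.0000
seg 3 [136.8°–224.7°] simple-harmonic, h=-13: θ=184.8° here. β=48, B=87.9. -13/2·(1 − cos(π·0.5461)) = -7.4376 → s = 36.5624
radial distance = base radius + s = 34 + 36.5624 = 70.5624

70.5624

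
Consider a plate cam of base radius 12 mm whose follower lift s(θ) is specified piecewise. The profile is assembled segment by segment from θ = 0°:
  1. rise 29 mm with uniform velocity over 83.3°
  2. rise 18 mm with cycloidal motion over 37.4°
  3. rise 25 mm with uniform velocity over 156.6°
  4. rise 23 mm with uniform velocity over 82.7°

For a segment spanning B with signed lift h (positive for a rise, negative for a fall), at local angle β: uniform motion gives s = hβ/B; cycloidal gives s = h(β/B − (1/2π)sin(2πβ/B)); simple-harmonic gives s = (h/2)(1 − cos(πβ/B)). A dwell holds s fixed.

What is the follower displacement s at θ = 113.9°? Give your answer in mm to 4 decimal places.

seg 1 [0°–83.3°] uniform, h=29: full span → s += 29 → s = 29.0000
seg 2 [83.3°–120.7°] cycloidal, h=18: θ=113.9° here. β=30.6, B=37.4. 18·(0.8182 − sin(2π·0.8182)/(2π)) = 17.3332 → s = 46.3332

46.3332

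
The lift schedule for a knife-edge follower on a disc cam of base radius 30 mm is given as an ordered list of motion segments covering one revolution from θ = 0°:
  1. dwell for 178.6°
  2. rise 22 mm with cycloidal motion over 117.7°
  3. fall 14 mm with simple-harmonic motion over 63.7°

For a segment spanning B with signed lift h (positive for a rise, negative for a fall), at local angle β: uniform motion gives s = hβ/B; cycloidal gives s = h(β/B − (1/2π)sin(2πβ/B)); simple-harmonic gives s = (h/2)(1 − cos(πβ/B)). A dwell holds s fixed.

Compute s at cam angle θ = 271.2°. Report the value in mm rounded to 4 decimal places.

seg 1 [0°–178.6°] dwell: s stays 0.0000
seg 2 [178.6°–296.3°] cycloidal, h=22: θ=271.2° here. β=92.6, B=117.7. 22·(0.7867 − sin(2π·0.7867)/(2π)) = 20.7169 → s = 20.7169

20.7169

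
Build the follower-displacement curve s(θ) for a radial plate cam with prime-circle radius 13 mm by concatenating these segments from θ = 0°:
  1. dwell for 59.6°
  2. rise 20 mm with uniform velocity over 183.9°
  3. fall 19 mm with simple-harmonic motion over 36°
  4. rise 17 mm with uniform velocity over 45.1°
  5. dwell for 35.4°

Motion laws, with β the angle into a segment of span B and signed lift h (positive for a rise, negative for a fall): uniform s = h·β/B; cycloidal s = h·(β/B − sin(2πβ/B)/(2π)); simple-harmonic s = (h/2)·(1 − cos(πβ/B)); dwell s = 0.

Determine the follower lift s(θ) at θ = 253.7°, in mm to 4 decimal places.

seg 1 [0°–59.6°] dwell: s stays 0.0000
seg 2 [59.6°–243.5°] uniform, h=20: full span → s += 20 → s = 20.0000
seg 3 [243.5°–279.5°] simple-harmonic, h=-19: θ=253.7° here. β=10.2, B=36. -19/2·(1 − cos(π·0.2833)) = -3.5215 → s = 16.4785

16.4785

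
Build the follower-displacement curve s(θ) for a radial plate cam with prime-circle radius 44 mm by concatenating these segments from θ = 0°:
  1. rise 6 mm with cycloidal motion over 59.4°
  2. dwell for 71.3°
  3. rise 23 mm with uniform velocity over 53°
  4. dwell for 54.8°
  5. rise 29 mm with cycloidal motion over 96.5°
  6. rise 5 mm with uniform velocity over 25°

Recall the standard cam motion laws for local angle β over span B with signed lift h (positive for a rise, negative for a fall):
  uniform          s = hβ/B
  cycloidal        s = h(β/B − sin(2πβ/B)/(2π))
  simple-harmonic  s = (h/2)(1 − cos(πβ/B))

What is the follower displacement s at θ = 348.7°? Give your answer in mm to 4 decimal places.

seg 1 [0°–59.4°] cycloidal, h=6: full span → s += 6 → s = 6.0000
seg 2 [59.4°–130.7°] dwell: s stays 6.0000
seg 3 [130.7°–183.7°] uniform, h=23: full span → s += 23 → s = 29.0000
seg 4 [183.7°–238.5°] dwell: s stays 29.0000
seg 5 [238.5°–335°] cycloidal, h=29: full span → s += 29 → s = 58.0000
seg 6 [335°–360°] uniform, h=5: θ=348.7° here. β=13.7, B=25. 5·13.7/25 = 2.7400 → s = 60.7400

60.7400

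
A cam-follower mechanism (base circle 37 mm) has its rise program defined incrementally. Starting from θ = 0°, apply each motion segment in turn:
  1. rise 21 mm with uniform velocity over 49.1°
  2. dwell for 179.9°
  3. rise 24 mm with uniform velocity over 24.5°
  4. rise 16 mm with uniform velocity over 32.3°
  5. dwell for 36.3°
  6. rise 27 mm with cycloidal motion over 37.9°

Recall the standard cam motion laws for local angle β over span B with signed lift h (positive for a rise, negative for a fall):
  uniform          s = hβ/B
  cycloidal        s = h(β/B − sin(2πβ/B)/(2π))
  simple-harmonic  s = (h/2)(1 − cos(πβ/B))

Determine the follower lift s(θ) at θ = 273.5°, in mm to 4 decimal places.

seg 1 [0°–49.1°] uniform, h=21: full span → s += 21 → s = 21.0000
seg 2 [49.1°–229°] dwell: s stays 21.0000
seg 3 [229°–253.5°] uniform, h=24: full span → s += 24 → s = 45.0000
seg 4 [253.5°–285.8°] uniform, h=16: θ=273.5° here. β=20, B=32.3. 16·20/32.3 = 9.9071 → s = 54.9071

54.9071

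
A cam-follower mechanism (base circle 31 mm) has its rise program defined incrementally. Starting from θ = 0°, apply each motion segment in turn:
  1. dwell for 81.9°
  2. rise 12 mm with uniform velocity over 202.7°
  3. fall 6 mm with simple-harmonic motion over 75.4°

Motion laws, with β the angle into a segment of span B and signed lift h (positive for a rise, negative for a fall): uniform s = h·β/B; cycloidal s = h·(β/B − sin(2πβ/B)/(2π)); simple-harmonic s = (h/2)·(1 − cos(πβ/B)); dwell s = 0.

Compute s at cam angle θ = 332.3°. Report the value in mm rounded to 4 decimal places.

seg 1 [0°–81.9°] dwell: s stays 0.0000
seg 2 [81.9°–284.6°] uniform, h=12: full span → s += 12 → s = 12.0000
seg 3 [284.6°–360°] simple-harmonic, h=-6: θ=332.3° here. β=47.7, B=75.4. -6/2·(1 − cos(π·0.6326)) = -4.2141 → s = 7.7859

7.7859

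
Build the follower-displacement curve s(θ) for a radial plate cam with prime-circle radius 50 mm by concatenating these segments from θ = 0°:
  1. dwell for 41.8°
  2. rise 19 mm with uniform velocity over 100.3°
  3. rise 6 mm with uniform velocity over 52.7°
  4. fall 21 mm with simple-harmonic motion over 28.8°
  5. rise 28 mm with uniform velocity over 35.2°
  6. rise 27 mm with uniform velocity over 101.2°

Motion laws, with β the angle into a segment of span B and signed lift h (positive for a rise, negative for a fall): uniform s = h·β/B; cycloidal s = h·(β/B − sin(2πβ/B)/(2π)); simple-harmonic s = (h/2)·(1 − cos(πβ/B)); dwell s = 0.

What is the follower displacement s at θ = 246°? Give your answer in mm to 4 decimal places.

seg 1 [0°–41.8°] dwell: s stays 0.0000
seg 2 [41.8°–142.1°] uniform, h=19: full span → s += 19 → s = 19.0000
seg 3 [142.1°–194.8°] uniform, h=6: full span → s += 6 → s = 25.0000
seg 4 [194.8°–223.6°] simple-harmonic, h=-21: full span → s += -21 → s = 4.0000
seg 5 [223.6°–258.8°] uniform, h=28: θ=246° here. β=22.4, B=35.2. 28·22.4/35.2 = 17.8182 → s = 21.8182

21.8182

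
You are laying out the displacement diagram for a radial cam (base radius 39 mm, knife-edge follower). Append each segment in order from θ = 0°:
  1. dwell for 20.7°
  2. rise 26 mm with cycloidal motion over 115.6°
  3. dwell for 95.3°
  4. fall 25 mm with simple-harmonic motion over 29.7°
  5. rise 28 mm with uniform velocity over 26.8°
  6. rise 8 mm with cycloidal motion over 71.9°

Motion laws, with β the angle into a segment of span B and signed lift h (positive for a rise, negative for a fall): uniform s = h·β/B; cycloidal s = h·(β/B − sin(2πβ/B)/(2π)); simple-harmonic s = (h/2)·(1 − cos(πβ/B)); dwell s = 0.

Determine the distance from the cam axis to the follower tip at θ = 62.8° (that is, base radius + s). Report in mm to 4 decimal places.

seg 1 [0°–20.7°] dwell: s stays 0.0000
seg 2 [20.7°–136.3°] cycloidal, h=26: θ=62.8° here. β=42.1, B=115.6. 26·(0.3642 − sin(2π·0.3642)/(2π)) = 6.3509 → s = 6.3509
radial distance = base radius + s = 39 + 6.3509 = 45.3509

45.3509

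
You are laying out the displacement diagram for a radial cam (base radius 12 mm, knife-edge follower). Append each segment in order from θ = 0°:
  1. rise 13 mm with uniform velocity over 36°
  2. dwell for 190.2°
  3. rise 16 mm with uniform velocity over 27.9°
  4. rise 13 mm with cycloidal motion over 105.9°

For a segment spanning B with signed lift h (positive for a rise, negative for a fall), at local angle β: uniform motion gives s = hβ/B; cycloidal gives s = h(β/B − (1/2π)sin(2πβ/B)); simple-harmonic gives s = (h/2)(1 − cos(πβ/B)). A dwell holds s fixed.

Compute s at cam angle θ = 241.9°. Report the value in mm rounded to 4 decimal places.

seg 1 [0°–36°] uniform, h=13: full span → s += 13 → s = 13.0000
seg 2 [36°–226.2°] dwell: s stays 13.0000
seg 3 [226.2°–254.1°] uniform, h=16: θ=241.9° here. β=15.7, B=27.9. 16·15.7/27.9 = 9.0036 → s = 22.0036

22.0036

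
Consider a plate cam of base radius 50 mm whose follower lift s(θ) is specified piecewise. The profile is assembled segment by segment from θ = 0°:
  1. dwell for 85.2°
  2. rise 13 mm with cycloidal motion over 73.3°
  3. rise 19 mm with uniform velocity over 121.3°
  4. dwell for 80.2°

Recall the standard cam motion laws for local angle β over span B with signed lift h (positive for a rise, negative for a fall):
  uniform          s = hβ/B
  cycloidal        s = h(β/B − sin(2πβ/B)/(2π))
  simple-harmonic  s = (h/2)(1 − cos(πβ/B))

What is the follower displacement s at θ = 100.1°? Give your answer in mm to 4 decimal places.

seg 1 [0°–85.2°] dwell: s stays 0.0000
seg 2 [85.2°–158.5°] cycloidal, h=13: θ=100.1° here. β=14.9, B=73.3. 13·(0.2033 − sin(2π·0.2033)/(2π)) = 0.6621 → s = 0.6621

0.6621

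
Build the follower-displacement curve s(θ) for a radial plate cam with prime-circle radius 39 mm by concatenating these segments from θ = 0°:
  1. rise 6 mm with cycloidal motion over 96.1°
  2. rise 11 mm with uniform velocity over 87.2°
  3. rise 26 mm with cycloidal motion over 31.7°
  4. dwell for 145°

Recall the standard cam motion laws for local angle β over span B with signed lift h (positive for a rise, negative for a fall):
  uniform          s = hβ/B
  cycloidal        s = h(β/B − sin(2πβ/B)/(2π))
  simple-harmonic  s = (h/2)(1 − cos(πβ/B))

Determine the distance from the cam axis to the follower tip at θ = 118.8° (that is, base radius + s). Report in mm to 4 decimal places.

seg 1 [0°–96.1°] cycloidal, h=6: full span → s += 6 → s = 6.0000
seg 2 [96.1°–183.3°] uniform, h=11: θ=118.8° here. β=22.7, B=87.2. 11·22.7/87.2 = 2.8635 → s = 8.8635
radial distance = base radius + s = 39 + 8.8635 = 47.8635

47.8635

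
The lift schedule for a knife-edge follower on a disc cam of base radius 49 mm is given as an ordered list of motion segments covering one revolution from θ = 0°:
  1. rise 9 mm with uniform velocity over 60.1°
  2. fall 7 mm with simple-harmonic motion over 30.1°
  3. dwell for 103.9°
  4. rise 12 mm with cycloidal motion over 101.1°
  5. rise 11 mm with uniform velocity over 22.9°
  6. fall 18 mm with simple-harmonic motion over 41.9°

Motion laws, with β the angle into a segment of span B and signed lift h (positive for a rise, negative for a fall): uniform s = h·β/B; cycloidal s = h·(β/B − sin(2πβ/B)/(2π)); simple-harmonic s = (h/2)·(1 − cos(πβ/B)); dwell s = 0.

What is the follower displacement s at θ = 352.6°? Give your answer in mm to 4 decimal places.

seg 1 [0°–60.1°] uniform, h=9: full span → s += 9 → s = 9.0000
seg 2 [60.1°–90.2°] simple-harmonic, h=-7: full span → s += -7 → s = 2.0000
seg 3 [90.2°–194.1°] dwell: s stays 2.0000
seg 4 [194.1°–295.2°] cycloidal, h=12: full span → s += 12 → s = 14.0000
seg 5 [295.2°–318.1°] uniform, h=11: full span → s += 11 → s = 25.0000
seg 6 [318.1°–360°] simple-harmonic, h=-18: θ=352.6° here. β=34.5, B=41.9. -18/2·(1 − cos(π·0.8234)) = -16.6499 → s = 8.3501

8.3501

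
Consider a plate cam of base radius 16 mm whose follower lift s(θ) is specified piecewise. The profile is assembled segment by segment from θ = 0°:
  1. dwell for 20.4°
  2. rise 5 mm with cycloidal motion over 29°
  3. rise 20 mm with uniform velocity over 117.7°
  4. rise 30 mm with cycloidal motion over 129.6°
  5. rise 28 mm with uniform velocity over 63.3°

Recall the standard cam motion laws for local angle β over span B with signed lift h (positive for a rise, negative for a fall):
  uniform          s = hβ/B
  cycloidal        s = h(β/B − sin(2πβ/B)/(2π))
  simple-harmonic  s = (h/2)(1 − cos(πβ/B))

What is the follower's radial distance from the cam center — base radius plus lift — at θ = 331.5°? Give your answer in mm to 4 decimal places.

seg 1 [0°–20.4°] dwell: s stays 0.0000
seg 2 [20.4°–49.4°] cycloidal, h=5: full span → s += 5 → s = 5.0000
seg 3 [49.4°–167.1°] uniform, h=20: full span → s += 20 → s = 25.0000
seg 4 [167.1°–296.7°] cycloidal, h=30: full span → s += 30 → s = 55.0000
seg 5 [296.7°–360°] uniform, h=28: θ=331.5° here. β=34.8, B=63.3. 28·34.8/63.3 = 15.3934 → s = 70.3934
radial distance = base radius + s = 16 + 70.3934 = 86.3934

86.3934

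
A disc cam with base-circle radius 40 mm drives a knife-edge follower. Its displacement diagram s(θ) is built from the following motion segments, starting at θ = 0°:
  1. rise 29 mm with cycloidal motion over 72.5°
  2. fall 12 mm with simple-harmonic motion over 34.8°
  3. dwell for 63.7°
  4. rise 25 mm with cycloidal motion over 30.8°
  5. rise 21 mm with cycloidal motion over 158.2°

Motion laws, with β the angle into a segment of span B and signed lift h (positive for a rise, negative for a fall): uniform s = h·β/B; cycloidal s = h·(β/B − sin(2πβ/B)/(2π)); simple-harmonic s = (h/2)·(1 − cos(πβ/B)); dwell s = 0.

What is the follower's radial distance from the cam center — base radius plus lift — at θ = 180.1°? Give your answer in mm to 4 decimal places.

seg 1 [0°–72.5°] cycloidal, h=29: full span → s += 29 → s = 29.0000
seg 2 [72.5°–107.3°] simple-harmonic, h=-12: full span → s += -12 → s = 17.0000
seg 3 [107.3°–171°] dwell: s stays 17.0000
seg 4 [171°–201.8°] cycloidal, h=25: θ=180.1° here. β=9.1, B=30.8. 25·(0.2955 − sin(2π·0.2955)/(2π)) = 3.5687 → s = 20.5687
radial distance = base radius + s = 40 + 20.5687 = 60.5687

60.5687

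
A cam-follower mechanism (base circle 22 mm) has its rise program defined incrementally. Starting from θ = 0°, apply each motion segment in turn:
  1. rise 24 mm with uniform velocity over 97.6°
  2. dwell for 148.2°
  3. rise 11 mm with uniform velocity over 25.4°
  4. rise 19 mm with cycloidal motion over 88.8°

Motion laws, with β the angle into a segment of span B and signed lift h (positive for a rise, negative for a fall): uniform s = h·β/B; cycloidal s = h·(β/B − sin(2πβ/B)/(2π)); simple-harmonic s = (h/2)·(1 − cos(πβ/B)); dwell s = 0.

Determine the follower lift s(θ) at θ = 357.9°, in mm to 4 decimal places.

seg 1 [0°–97.6°] uniform, h=24: full span → s += 24 → s = 24.0000
seg 2 [97.6°–245.8°] dwell: s stays 24.0000
seg 3 [245.8°–271.2°] uniform, h=11: full span → s += 11 → s = 35.0000
seg 4 [271.2°–360°] cycloidal, h=19: θ=357.9° here. β=86.7, B=88.8. 19·(0.9764 − sin(2π·0.9764)/(2π)) = 18.9983 → s = 53.9983

53.9983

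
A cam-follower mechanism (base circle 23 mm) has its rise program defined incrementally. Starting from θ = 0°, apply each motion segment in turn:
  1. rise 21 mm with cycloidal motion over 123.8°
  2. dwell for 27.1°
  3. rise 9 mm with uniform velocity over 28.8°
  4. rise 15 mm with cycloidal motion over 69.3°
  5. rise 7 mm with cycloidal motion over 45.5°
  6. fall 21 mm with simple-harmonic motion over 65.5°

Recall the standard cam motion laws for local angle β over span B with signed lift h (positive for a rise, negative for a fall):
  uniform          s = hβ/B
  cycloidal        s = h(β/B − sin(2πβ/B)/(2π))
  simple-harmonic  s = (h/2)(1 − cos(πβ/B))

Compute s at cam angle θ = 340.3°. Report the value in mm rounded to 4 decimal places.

seg 1 [0°–123.8°] cycloidal, h=21: full span → s += 21 → s = 21.0000
seg 2 [123.8°–150.9°] dwell: s stays 21.0000
seg 3 [150.9°–179.7°] uniform, h=9: full span → s += 9 → s = 30.0000
seg 4 [179.7°–249°] cycloidal, h=15: full span → s += 15 → s = 45.0000
seg 5 [249°–294.5°] cycloidal, h=7: full span → s += 7 → s = 52.0000
seg 6 [294.5°–360°] simple-harmonic, h=-21: θ=340.3° here. β=45.8, B=65.5. -21/2·(1 − cos(π·0.6992)) = -16.6514 → s = 35.3486

35.3486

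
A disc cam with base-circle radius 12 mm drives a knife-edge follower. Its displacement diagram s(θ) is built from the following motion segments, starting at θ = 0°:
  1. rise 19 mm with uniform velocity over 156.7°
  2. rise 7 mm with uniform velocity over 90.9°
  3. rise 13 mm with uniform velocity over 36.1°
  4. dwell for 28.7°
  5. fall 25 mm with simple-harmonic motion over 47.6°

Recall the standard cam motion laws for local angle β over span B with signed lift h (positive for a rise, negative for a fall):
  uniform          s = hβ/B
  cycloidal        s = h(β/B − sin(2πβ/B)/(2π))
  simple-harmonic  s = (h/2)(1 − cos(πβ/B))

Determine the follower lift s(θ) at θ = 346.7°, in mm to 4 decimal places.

seg 1 [0°–156.7°] uniform, h=19: full span → s += 19 → s = 19.0000
seg 2 [156.7°–247.6°] uniform, h=7: full span → s += 7 → s = 26.0000
seg 3 [247.6°–283.7°] uniform, h=13: full span → s += 13 → s = 39.0000
seg 4 [283.7°–312.4°] dwell: s stays 39.0000
seg 5 [312.4°–360°] simple-harmonic, h=-25: θ=346.7° here. β=34.3, B=47.6. -25/2·(1 − cos(π·0.7206)) = -20.4856 → s = 18.5144

18.5144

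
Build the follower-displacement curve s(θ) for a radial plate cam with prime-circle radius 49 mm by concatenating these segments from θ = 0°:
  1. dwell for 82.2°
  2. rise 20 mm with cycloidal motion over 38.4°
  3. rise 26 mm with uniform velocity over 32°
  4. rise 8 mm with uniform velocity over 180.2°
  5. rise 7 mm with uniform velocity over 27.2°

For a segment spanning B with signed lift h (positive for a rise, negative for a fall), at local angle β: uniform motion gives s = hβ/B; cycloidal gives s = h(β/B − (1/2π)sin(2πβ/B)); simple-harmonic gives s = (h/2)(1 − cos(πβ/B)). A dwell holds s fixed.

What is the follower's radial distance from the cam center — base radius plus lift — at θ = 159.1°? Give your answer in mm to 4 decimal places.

seg 1 [0°–82.2°] dwell: s stays 0.0000
seg 2 [82.2°–120.6°] cycloidal, h=20: full span → s += 20 → s = 20.0000
seg 3 [120.6°–152.6°] uniform, h=26: full span → s += 26 → s = 46.0000
seg 4 [152.6°–332.8°] uniform, h=8: θ=159.1° here. β=6.5, B=180.2. 8·6.5/180.2 = 0.2886 → s = 46.2886
radial distance = base radius + s = 49 + 46.2886 = 95.2886

95.2886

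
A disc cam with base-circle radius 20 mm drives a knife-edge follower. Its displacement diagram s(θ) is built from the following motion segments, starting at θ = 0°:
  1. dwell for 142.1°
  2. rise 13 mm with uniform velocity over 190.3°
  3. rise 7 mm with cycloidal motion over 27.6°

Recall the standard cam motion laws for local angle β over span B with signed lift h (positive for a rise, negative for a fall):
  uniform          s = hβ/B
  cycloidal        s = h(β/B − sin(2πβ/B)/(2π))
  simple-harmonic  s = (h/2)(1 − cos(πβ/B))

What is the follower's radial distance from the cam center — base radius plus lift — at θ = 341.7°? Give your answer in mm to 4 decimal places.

seg 1 [0°–142.1°] dwell: s stays 0.0000
seg 2 [142.1°–332.4°] uniform, h=13: full span → s += 13 → s = 13.0000
seg 3 [332.4°–360°] cycloidal, h=7: θ=341.7° here. β=9.3, B=27.6. 7·(0.3370 − sin(2π·0.3370)/(2π)) = 1.4068 → s = 14.4068
radial distance = base radius + s = 20 + 14.4068 = 34.4068

34.4068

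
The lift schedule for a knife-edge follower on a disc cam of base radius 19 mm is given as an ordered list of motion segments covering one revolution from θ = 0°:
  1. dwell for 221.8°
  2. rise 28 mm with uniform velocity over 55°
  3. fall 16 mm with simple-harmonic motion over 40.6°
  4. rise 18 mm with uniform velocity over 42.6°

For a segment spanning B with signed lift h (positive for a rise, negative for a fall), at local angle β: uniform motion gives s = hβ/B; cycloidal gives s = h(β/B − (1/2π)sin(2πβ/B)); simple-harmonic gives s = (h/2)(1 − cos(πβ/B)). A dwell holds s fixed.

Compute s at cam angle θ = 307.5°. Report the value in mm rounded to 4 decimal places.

seg 1 [0°–221.8°] dwell: s stays 0.0000
seg 2 [221.8°–276.8°] uniform, h=28: full span → s += 28 → s = 28.0000
seg 3 [276.8°–317.4°] simple-harmonic, h=-16: θ=307.5° here. β=30.7, B=40.6. -16/2·(1 − cos(π·0.7562)) = -13.7652 → s = 14.2348

14.2348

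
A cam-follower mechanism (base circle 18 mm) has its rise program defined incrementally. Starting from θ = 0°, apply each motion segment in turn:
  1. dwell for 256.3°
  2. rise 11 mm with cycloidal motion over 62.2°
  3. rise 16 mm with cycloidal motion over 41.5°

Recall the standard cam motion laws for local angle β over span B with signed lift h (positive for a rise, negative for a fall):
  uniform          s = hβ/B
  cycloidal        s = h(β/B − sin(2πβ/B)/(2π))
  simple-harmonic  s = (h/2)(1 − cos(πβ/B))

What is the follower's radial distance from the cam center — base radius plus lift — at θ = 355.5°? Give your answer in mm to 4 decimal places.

seg 1 [0°–256.3°] dwell: s stays 0.0000
seg 2 [256.3°–318.5°] cycloidal, h=11: full span → s += 11 → s = 11.0000
seg 3 [318.5°–360°] cycloidal, h=16: θ=355.5° here. β=37, B=41.5. 16·(0.8916 − sin(2π·0.8916)/(2π)) = 15.8689 → s = 26.8689
radial distance = base radius + s = 18 + 26.8689 = 44.8689

44.8689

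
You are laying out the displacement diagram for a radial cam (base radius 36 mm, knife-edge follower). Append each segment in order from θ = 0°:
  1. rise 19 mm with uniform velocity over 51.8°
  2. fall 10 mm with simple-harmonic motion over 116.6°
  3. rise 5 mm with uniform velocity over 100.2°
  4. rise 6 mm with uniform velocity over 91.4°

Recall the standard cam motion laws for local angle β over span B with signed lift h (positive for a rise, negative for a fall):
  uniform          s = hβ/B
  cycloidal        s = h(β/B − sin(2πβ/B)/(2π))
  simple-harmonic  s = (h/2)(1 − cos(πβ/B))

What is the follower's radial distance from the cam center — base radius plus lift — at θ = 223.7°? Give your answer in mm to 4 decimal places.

seg 1 [0°–51.8°] uniform, h=19: full span → s += 19 → s = 19.0000
seg 2 [51.8°–168.4°] simple-harmonic, h=-10: full span → s += -10 → s = 9.0000
seg 3 [168.4°–268.6°] uniform, h=5: θ=223.7° here. β=55.3, B=100.2. 5·55.3/100.2 = 2.7595 → s = 11.7595
radial distance = base radius + s = 36 + 11.7595 = 47.7595

47.7595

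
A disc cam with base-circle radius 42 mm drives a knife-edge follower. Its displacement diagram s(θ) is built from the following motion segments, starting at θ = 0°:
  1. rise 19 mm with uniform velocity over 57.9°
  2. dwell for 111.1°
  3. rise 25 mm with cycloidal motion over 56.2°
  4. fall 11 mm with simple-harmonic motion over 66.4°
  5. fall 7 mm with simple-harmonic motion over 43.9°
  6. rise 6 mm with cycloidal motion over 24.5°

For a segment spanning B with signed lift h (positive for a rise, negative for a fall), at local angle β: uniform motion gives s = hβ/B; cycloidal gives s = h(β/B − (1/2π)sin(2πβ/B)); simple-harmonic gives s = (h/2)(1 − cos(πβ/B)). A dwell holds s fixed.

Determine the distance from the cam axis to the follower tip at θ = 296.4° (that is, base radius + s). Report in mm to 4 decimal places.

seg 1 [0°–57.9°] uniform, h=19: full span → s += 19 → s = 19.0000
seg 2 [57.9°–169°] dwell: s stays 19.0000
seg 3 [169°–225.2°] cycloidal, h=25: full span → s += 25 → s = 44.0000
seg 4 [225.2°–291.6°] simple-harmonic, h=-11: full span → s += -11 → s = 33.0000
seg 5 [291.6°–335.5°] simple-harmonic, h=-7: θ=296.4° here. β=4.8, B=43.9. -7/2·(1 − cos(π·0.1093)) = -0.2045 → s = 32.7955
radial distance = base radius + s = 42 + 32.7955 = 74.7955

74.7955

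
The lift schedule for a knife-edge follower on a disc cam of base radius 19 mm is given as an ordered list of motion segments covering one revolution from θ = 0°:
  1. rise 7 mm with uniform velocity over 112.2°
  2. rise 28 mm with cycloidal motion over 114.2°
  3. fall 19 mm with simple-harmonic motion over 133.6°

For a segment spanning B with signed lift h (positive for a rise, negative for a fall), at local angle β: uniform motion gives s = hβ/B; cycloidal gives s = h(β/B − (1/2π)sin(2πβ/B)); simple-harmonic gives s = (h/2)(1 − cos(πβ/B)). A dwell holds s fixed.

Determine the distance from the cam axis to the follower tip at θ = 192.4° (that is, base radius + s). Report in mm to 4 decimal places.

seg 1 [0°–112.2°] uniform, h=7: full span → s += 7 → s = 7.0000
seg 2 [112.2°–226.4°] cycloidal, h=28: θ=192.4° here. β=80.2, B=114.2. 28·(0.7023 − sin(2π·0.7023)/(2π)) = 23.9212 → s = 30.9212
radial distance = base radius + s = 19 + 30.9212 = 49.9212

49.9212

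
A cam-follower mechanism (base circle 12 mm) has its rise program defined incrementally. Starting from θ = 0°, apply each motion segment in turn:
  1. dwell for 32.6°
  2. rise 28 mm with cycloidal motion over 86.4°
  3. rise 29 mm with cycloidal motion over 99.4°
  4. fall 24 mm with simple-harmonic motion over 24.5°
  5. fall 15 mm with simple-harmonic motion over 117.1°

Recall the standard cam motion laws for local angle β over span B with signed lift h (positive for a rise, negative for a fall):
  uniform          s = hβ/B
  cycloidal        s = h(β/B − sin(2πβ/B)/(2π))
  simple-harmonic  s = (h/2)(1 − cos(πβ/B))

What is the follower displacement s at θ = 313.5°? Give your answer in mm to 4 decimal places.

seg 1 [0°–32.6°] dwell: s stays 0.0000
seg 2 [32.6°–119°] cycloidal, h=28: full span → s += 28 → s = 28.0000
seg 3 [119°–218.4°] cycloidal, h=29: full span → s += 29 → s = 57.0000
seg 4 [218.4°–242.9°] simple-harmonic, h=-24: full span → s += -24 → s = 33.0000
seg 5 [242.9°–360°] simple-harmonic, h=-15: θ=313.5° here. β=70.6, B=117.1. -15/2·(1 − cos(π·0.6029)) = -9.8826 → s = 23.1174

23.1174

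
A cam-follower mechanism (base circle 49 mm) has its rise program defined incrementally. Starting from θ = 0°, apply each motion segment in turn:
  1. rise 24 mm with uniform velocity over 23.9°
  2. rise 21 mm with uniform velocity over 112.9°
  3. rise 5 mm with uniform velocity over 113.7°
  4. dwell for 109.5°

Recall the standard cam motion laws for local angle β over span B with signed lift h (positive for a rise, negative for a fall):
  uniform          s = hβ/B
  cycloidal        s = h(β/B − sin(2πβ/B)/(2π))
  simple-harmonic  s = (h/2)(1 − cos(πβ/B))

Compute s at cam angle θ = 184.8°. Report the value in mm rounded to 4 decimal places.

seg 1 [0°–23.9°] uniform, h=24: full span → s += 24 → s = 24.0000
seg 2 [23.9°–136.8°] uniform, h=21: full span → s += 21 → s = 45.0000
seg 3 [136.8°–250.5°] uniform, h=5: θ=184.8° here. β=48, B=113.7. 5·48/113.7 = 2.1108 → s = 47.1108

47.1108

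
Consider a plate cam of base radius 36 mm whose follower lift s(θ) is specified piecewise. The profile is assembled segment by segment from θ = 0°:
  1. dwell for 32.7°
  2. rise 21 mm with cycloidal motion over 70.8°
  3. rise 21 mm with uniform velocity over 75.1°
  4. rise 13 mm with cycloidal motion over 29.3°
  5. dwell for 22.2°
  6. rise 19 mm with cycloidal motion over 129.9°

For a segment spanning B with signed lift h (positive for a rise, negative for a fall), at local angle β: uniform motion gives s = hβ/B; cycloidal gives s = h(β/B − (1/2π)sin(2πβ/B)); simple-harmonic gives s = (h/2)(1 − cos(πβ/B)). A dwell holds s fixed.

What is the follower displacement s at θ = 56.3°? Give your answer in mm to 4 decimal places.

seg 1 [0°–32.7°] dwell: s stays 0.0000
seg 2 [32.7°–103.5°] cycloidal, h=21: θ=56.3° here. β=23.6, B=70.8. 21·(0.3333 − sin(2π·0.3333)/(2π)) = 4.1055 → s = 4.1055

4.1055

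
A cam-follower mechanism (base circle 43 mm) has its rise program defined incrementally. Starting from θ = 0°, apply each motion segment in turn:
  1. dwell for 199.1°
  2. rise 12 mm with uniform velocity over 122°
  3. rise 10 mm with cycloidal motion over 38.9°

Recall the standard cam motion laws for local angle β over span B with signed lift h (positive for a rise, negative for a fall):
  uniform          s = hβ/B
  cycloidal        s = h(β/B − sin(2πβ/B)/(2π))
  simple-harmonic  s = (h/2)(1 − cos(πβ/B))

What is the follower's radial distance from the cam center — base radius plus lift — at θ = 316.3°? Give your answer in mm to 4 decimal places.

seg 1 [0°–199.1°] dwell: s stays 0.0000
seg 2 [199.1°–321.1°] uniform, h=12: θ=316.3° here. β=117.2, B=122. 12·117.2/122 = 11.5279 → s = 11.5279
radial distance = base radius + s = 43 + 11.5279 = 54.5279

54.5279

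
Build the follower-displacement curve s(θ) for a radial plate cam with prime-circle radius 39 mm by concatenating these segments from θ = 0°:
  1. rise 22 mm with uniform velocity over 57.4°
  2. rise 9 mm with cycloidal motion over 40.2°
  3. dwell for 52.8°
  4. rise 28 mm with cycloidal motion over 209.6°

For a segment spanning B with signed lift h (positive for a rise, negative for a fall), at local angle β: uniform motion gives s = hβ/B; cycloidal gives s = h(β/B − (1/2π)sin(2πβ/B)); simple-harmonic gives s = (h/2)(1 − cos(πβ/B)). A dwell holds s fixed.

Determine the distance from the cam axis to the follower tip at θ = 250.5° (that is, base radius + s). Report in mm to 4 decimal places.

seg 1 [0°–57.4°] uniform, h=22: full span → s += 22 → s = 22.0000
seg 2 [57.4°–97.6°] cycloidal, h=9: full span → s += 9 → s = 31.0000
seg 3 [97.6°–150.4°] dwell: s stays 31.0000
seg 4 [150.4°–360°] cycloidal, h=28: θ=250.5° here. β=100.1, B=209.6. 28·(0.4776 − sin(2π·0.4776)/(2π)) = 12.7463 → s = 43.7463
radial distance = base radius + s = 39 + 43.7463 = 82.7463

82.7463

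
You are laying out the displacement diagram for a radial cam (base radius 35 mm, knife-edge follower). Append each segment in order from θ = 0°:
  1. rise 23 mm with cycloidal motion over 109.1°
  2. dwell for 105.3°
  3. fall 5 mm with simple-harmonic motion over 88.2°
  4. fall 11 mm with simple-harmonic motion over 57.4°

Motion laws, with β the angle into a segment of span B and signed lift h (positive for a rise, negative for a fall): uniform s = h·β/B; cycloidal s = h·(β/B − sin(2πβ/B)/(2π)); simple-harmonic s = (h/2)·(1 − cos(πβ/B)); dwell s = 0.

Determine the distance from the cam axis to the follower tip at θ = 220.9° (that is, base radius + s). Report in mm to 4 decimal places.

seg 1 [0°–109.1°] cycloidal, h=23: full span → s += 23 → s = 23.0000
seg 2 [109.1°–214.4°] dwell: s stays 23.0000
seg 3 [214.4°–302.6°] simple-harmonic, h=-5: θ=220.9° here. β=6.5, B=88.2. -5/2·(1 − cos(π·0.0737)) = -0.0667 → s = 22.9333
radial distance = base radius + s = 35 + 22.9333 = 57.9333

57.9333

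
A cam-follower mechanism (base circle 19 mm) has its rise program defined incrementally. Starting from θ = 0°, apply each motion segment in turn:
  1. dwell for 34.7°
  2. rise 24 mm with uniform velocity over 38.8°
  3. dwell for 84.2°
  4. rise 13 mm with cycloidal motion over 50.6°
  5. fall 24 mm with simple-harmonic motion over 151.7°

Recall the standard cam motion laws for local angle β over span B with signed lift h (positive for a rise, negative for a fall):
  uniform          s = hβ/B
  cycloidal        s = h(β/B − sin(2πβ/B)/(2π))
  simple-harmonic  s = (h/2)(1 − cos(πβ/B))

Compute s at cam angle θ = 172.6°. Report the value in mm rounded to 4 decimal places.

seg 1 [0°–34.7°] dwell: s stays 0.0000
seg 2 [34.7°–73.5°] uniform, h=24: full span → s += 24 → s = 24.0000
seg 3 [73.5°–157.7°] dwell: s stays 24.0000
seg 4 [157.7°–208.3°] cycloidal, h=13: θ=172.6° here. β=14.9, B=50.6. 13·(0.2945 − sin(2π·0.2945)/(2π)) = 1.8393 → s = 25.8393

25.8393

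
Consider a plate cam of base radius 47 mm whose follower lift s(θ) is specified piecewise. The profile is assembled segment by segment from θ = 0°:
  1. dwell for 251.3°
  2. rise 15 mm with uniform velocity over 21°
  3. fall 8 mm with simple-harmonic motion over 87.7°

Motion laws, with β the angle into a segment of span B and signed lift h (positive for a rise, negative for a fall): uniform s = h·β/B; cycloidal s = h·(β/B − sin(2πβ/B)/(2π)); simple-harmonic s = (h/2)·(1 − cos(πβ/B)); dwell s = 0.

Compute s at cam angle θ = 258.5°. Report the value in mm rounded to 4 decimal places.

seg 1 [0°–251.3°] dwell: s stays 0.0000
seg 2 [251.3°–272.3°] uniform, h=15: θ=258.5° here. β=7.2, B=21. 15·7.2/21 = 5.1429 → s = 5.1429

5.1429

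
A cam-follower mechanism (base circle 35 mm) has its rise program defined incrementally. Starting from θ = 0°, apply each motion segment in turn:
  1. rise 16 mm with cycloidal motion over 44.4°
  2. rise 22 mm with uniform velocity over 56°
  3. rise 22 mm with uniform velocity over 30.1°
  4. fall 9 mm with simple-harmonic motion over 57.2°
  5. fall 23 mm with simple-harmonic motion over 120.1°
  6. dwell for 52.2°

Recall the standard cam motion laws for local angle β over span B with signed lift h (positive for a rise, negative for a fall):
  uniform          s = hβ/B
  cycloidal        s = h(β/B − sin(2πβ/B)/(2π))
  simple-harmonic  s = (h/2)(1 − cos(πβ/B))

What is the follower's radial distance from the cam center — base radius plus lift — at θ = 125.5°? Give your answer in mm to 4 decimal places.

seg 1 [0°–44.4°] cycloidal, h=16: full span → s += 16 → s = 16.0000
seg 2 [44.4°–100.4°] uniform, h=22: full span → s += 22 → s = 38.0000
seg 3 [100.4°–130.5°] uniform, h=22: θ=125.5° here. β=25.1, B=30.1. 22·25.1/30.1 = 18.3455 → s = 56.3455
radial distance = base radius + s = 35 + 56.3455 = 91.3455

91.3455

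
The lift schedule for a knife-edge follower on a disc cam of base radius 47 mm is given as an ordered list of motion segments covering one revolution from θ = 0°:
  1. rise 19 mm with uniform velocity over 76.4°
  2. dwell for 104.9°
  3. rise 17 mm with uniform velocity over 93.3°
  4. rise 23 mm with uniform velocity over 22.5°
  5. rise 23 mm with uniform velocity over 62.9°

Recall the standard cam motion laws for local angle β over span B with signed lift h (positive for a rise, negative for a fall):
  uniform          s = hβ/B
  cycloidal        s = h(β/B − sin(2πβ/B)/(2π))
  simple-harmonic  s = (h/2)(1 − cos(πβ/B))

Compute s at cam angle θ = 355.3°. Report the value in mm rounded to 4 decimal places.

seg 1 [0°–76.4°] uniform, h=19: full span → s += 19 → s = 19.0000
seg 2 [76.4°–181.3°] dwell: s stays 19.0000
seg 3 [181.3°–274.6°] uniform, h=17: full span → s += 17 → s = 36.0000
seg 4 [274.6°–297.1°] uniform, h=23: full span → s += 23 → s = 59.0000
seg 5 [297.1°–360°] uniform, h=23: θ=355.3° here. β=58.2, B=62.9. 23·58.2/62.9 = 21.2814 → s = 80.2814

80.2814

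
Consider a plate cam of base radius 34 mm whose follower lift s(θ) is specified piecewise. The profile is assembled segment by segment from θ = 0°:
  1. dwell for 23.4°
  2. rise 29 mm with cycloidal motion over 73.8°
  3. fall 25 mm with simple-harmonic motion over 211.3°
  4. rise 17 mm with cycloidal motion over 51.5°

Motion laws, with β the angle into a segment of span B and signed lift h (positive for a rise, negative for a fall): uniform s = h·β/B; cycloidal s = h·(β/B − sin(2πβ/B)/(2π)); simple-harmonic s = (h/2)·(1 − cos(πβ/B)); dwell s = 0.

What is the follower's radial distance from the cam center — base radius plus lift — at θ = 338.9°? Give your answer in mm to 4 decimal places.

seg 1 [0°–23.4°] dwell: s stays 0.0000
seg 2 [23.4°–97.2°] cycloidal, h=29: full span → s += 29 → s = 29.0000
seg 3 [97.2°–308.5°] simple-harmonic, h=-25: full span → s += -25 → s = 4.0000
seg 4 [308.5°–360°] cycloidal, h=17: θ=338.9° here. β=30.4, B=51.5. 17·(0.5903 − sin(2π·0.5903)/(2π)) = 11.4889 → s = 15.4889
radial distance = base radius + s = 34 + 15.4889 = 49.4889

49.4889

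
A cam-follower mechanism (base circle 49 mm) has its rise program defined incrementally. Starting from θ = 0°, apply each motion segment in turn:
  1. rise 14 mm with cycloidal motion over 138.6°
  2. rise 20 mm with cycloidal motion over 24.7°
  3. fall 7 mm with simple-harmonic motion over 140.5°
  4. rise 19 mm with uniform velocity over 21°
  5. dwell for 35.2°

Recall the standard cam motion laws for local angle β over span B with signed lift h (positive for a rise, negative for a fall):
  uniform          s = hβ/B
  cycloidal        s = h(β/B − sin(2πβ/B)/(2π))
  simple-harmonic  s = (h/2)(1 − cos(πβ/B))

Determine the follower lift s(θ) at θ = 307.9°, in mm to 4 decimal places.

seg 1 [0°–138.6°] cycloidal, h=14: full span → s += 14 → s = 14.0000
seg 2 [138.6°–163.3°] cycloidal, h=20: full span → s += 20 → s = 34.0000
seg 3 [163.3°–303.8°] simple-harmonic, h=-7: full span → s += -7 → s = 27.0000
seg 4 [303.8°–324.8°] uniform, h=19: θ=307.9° here. β=4.1, B=21. 19·4.1/21 = 3.7095 → s = 30.7095

30.7095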